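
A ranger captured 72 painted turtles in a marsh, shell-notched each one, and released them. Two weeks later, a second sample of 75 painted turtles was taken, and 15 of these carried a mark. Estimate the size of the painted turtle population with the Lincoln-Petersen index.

N = 360

N = (72 × 75) / 15 = 5400 / 15 = 360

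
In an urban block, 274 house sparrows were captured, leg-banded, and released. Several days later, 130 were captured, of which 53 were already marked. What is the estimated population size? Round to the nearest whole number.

N ≈ 672

If marked individuals mix randomly, R/C ≈ M/N, giving N ≈ M·C/R.
N = (274 × 130) / 53 = 35620 / 53 ≈ 672.1 → 672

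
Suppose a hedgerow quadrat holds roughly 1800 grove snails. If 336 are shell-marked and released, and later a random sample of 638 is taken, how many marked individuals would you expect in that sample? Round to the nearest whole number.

Expected recaptures E[R] = M·C / N.
E[R] = 336 × 638 / 1800 = 214368 / 1800 ≈ 119.1 → 119

expected recaptures ≈ 119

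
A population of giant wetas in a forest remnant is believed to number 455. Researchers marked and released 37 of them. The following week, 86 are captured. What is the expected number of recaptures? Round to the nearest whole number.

expected recaptures ≈ 7

The marked fraction of the population is 37/455, so in a sample of 86 expect C·(M/N) marked.
E[R] = 37 × 86 / 455 = 3182 / 455 ≈ 7.0 → 7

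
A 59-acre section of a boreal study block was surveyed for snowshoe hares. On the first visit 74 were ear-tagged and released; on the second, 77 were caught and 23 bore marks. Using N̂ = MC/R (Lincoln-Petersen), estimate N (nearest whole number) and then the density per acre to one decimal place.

N̂ = 74·77/23 = 5698/23 ≈ 247.7 → 248
Density = N̂ / area = 248 / 59 ≈ 4.20 → 4.2 per acre

density ≈ 4.2 snowshoe hares per acre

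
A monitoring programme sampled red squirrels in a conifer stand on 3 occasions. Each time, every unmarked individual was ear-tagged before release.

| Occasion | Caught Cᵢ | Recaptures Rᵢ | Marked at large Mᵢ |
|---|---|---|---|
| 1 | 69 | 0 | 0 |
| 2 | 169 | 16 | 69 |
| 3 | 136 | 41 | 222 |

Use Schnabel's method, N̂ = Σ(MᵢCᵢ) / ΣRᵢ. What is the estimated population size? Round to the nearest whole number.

Σ MᵢCᵢ = 0·69 + 69·169 + 222·136 = 0 + 11661 + 30192 = 41853
Σ Rᵢ = 0 + 16 + 41 = 57
N̂ = 41853 / 57 ≈ 734.3 → 734

N ≈ 734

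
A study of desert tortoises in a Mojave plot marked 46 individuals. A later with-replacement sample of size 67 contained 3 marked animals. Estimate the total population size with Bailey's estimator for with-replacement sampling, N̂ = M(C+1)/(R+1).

N = 782

N̂ = 46·(67+1)/(3+1) = 46·68/4 = 3128/4 = 782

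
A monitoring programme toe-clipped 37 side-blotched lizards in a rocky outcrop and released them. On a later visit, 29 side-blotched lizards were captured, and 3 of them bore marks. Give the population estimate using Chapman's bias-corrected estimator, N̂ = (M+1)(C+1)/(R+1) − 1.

N = 284

N̂ = (37+1)(29+1)/(3+1) − 1 = 38·30/4 − 1
= 1140/4 − 1 = 285 − 1 = 284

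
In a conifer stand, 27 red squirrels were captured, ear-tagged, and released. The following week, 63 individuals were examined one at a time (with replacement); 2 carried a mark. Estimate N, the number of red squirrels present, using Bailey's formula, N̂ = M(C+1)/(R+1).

N̂ = 27·(63+1)/(2+1) = 27·64/3 = 1728/3 = 576

N = 576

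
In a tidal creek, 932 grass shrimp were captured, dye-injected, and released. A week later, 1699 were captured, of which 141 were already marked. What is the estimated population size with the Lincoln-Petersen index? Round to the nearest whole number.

N ≈ 11,230

If marked individuals mix randomly, R/C ≈ M/N, giving N ≈ M·C/R.
N = (932 × 1699) / 141 = 1583468 / 141 ≈ 11230.3 → 11230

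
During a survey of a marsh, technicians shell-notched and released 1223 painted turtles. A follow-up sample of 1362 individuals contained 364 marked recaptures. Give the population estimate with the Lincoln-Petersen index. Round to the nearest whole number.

N ≈ 4576

If marked individuals mix randomly, R/C ≈ M/N, giving N ≈ M·C/R.
N = (1223 × 1362) / 364 = 1665726 / 364 ≈ 4576.2 → 4576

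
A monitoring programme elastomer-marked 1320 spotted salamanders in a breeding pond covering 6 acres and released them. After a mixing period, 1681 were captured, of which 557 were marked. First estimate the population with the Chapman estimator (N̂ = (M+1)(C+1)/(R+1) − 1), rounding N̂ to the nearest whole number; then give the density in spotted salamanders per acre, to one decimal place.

density ≈ 663.5 spotted salamanders per acre

N̂ = 1321·1682/558 − 1 = 2221922/558 − 1 ≈ 3980.9 → 3981
Density = N̂ / area = 3981 / 6 ≈ 663.50 → 663.5 per acre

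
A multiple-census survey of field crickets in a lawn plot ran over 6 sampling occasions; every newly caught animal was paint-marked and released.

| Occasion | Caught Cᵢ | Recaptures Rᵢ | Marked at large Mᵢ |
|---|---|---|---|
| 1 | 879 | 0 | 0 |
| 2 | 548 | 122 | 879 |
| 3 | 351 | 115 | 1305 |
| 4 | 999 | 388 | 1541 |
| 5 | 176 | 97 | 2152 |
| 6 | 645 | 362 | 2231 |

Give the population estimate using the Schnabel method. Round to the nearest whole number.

Σ MᵢCᵢ = 0·879 + 879·548 + 1305·351 + 1541·999 + 2152·176 + 2231·645 = 0 + 481692 + 458055 + 1539459 + 378752 + 1438995 = 4296953
Σ Rᵢ = 0 + 122 + 115 + 388 + 97 + 362 = 1084
N̂ = 4296953 / 1084 ≈ 3964.0 → 3964

N ≈ 3964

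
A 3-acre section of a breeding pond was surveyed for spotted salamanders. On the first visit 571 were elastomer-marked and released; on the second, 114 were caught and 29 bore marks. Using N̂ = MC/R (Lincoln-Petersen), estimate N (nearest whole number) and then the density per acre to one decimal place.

N̂ = 571·114/29 = 65094/29 ≈ 2244.6 → 2245
Density = N̂ / area = 2245 / 3 ≈ 748.33 → 748.3 per acre

density ≈ 748.3 spotted salamanders per acre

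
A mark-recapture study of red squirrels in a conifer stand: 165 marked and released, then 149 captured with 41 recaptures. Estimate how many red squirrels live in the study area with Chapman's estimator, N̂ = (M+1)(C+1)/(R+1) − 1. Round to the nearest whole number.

N̂ = (165+1)(149+1)/(41+1) − 1 = 166·150/42 − 1
= 24900/42 − 1 ≈ 592.9 − 1 ≈ 591.9 → 592

N ≈ 592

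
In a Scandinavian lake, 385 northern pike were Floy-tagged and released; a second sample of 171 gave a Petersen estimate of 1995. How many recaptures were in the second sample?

R = 33

From N = M·C/R: R = M·C / N = 385·171 / 1995 = 65835 / 1995 = 33.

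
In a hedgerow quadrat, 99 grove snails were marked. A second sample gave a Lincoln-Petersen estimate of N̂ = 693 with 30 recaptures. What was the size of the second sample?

From N = M·C/R: C = N·R / M = 693·30 / 99 = 20790 / 99 = 210.

C = 210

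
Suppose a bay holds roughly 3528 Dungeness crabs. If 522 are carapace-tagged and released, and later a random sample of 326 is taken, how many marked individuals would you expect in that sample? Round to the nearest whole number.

The marked fraction of the population is 522/3528, so in a sample of 326 expect C·(M/N) marked.
E[R] = 522 × 326 / 3528 = 170172 / 3528 ≈ 48.2 → 48

expected recaptures ≈ 48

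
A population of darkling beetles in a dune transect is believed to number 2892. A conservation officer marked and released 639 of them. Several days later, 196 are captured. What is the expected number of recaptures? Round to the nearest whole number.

Expected recaptures E[R] = M·C / N.
E[R] = 639 × 196 / 2892 = 125244 / 2892 ≈ 43.3 → 43

expected recaptures ≈ 43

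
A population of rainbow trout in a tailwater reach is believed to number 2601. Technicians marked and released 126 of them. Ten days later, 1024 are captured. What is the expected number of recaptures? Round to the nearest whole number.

expected recaptures ≈ 50

The marked fraction of the population is 126/2601, so in a sample of 1024 expect C·(M/N) marked.
E[R] = 126 × 1024 / 2601 = 129024 / 2601 ≈ 49.6 → 50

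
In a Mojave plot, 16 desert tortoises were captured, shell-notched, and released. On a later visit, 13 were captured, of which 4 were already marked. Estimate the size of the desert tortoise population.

Lincoln-Petersen assumes M/N = R/C, so N = M·C / R.
N = (16 × 13) / 4 = 208 / 4 = 52

N = 52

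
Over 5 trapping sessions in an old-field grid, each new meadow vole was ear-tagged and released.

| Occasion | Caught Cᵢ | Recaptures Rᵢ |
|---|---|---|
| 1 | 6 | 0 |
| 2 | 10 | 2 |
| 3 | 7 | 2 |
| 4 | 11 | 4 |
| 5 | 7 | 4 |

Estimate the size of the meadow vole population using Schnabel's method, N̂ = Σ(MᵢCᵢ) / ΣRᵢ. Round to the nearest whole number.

Marked at large before each occasion: Mᵢ = Σⱼ<ᵢ (Cⱼ − Rⱼ) → M1=0, M2=6, M3=14, M4=19, M5=26
Σ MᵢCᵢ = 0·6 + 6·10 + 14·7 + 19·11 + 26·7 = 0 + 60 + 98 + 209 + 182 = 549
Σ Rᵢ = 0 + 2 + 2 + 4 + 4 = 12
N̂ = 549 / 12 ≈ 45.8 → 46

N ≈ 46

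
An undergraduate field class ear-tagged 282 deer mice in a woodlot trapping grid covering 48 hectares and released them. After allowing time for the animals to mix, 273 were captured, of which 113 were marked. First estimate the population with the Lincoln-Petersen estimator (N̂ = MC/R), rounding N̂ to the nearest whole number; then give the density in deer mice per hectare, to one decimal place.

N̂ = 282·273/113 = 76986/113 ≈ 681.3 → 681
Density = N̂ / area = 681 / 48 ≈ 14.19 → 14.2 per hectare

density ≈ 14.2 deer mice per hectare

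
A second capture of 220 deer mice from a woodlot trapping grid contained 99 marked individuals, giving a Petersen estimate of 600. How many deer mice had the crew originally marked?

M = 270

From N = M·C/R: M = N·R / C = 600·99 / 220 = 59400 / 220 = 270.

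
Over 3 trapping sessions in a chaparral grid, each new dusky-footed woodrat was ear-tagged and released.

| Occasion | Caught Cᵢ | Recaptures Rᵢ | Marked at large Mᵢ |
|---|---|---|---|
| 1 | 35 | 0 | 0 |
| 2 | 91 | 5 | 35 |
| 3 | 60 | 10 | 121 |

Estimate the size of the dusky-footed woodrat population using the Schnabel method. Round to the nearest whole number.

Σ MᵢCᵢ = 0·35 + 35·91 + 121·60 = 0 + 3185 + 7260 = 10445
Σ Rᵢ = 0 + 5 + 10 = 15
N̂ = 10445 / 15 ≈ 696.3 → 696

N ≈ 696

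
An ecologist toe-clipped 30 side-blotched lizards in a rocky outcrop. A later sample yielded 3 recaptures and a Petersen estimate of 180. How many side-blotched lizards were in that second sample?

From N = M·C/R: C = N·R / M = 180·3 / 30 = 540 / 30 = 18.

C = 18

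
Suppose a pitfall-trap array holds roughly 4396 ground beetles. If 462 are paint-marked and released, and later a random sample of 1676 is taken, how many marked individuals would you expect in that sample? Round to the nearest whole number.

expected recaptures ≈ 176

Expected recaptures E[R] = M·C / N.
E[R] = 462 × 1676 / 4396 = 774312 / 4396 ≈ 176.1 → 176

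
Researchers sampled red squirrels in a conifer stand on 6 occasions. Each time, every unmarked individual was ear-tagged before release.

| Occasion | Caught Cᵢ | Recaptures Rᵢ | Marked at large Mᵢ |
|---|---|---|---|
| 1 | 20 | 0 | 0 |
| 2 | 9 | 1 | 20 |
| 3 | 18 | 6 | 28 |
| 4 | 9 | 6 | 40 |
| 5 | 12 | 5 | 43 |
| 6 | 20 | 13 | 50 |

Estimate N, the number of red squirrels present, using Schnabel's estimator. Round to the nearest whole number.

Σ MᵢCᵢ = 0·20 + 20·9 + 28·18 + 40·9 + 43·12 + 50·20 = 0 + 180 + 504 + 360 + 516 + 1000 = 2560
Σ Rᵢ = 0 + 1 + 6 + 6 + 5 + 13 = 31
N̂ = 2560 / 31 ≈ 82.6 → 83

N ≈ 83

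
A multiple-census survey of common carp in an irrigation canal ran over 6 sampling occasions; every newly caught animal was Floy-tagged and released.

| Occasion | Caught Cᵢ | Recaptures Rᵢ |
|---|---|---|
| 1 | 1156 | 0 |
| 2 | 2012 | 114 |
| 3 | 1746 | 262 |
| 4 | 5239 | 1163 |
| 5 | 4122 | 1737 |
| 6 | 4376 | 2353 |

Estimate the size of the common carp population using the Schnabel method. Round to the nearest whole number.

N ≈ 20,443

Marked at large before each occasion: Mᵢ = Σⱼ<ᵢ (Cⱼ − Rⱼ) → M1=0, M2=1156, M3=3054, M4=4538, M5=8614, M6=10999
Σ MᵢCᵢ = 0·1156 + 1156·2012 + 3054·1746 + 4538·5239 + 8614·4122 + 10999·4376 = 0 + 2325872 + 5332284 + 23774582 + 35506908 + 48131624 = 115071270
Σ Rᵢ = 0 + 114 + 262 + 1163 + 1737 + 2353 = 5629
N̂ = 115071270 / 5629 ≈ 20442.6 → 20443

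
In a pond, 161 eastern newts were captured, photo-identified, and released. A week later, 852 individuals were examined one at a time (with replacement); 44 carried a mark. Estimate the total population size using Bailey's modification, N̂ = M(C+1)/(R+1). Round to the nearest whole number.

N̂ = 161·(852+1)/(44+1) = 161·853/45 = 137333/45 ≈ 3051.8 → 3052

N ≈ 3052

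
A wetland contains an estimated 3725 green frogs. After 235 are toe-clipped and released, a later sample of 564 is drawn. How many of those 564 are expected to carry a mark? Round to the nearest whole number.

expected recaptures ≈ 36

Expected recaptures E[R] = M·C / N.
E[R] = 235 × 564 / 3725 = 132540 / 3725 ≈ 35.6 → 36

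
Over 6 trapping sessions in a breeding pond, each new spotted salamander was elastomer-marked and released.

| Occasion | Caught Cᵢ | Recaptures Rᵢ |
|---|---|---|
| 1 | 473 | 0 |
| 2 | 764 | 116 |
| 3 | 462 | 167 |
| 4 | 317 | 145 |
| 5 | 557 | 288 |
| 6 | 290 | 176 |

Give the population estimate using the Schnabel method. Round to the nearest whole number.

Marked at large before each occasion: Mᵢ = Σⱼ<ᵢ (Cⱼ − Rⱼ) → M1=0, M2=473, M3=1121, M4=1416, M5=1588, M6=1857
Σ MᵢCᵢ = 0·473 + 473·764 + 1121·462 + 1416·317 + 1588·557 + 1857·290 = 0 + 361372 + 517902 + 448872 + 884516 + 538530 = 2751192
Σ Rᵢ = 0 + 116 + 167 + 145 + 288 + 176 = 892
N̂ = 2751192 / 892 ≈ 3084.3 → 3084

N ≈ 3084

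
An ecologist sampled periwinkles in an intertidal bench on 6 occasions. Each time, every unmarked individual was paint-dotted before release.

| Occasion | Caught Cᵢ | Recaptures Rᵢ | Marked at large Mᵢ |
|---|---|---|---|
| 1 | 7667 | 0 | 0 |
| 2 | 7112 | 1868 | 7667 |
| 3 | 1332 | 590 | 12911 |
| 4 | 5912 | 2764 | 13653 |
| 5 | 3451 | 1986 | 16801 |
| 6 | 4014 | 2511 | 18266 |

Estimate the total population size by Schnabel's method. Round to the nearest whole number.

N ≈ 29,195

Σ MᵢCᵢ = 0·7667 + 7667·7112 + 12911·1332 + 13653·5912 + 16801·3451 + 18266·4014 = 0 + 54527704 + 17197452 + 80716536 + 57980251 + 73319724 = 283741667
Σ Rᵢ = 0 + 1868 + 590 + 2764 + 1986 + 2511 = 9719
N̂ = 283741667 / 9719 ≈ 29194.5 → 29195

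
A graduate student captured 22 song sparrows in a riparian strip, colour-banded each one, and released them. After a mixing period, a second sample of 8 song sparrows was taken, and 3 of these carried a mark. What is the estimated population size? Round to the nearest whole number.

Lincoln-Petersen assumes M/N = R/C, so N = M·C / R.
N = (22 × 8) / 3 = 176 / 3 ≈ 58.7 → 59

N ≈ 59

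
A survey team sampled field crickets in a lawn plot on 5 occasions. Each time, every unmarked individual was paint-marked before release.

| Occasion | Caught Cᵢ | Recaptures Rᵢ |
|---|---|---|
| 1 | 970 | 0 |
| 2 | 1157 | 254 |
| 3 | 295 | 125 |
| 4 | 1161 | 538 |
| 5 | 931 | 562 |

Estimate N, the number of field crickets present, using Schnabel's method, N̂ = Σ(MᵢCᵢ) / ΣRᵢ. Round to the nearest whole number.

Marked at large before each occasion: Mᵢ = Σⱼ<ᵢ (Cⱼ − Rⱼ) → M1=0, M2=970, M3=1873, M4=2043, M5=2666
Σ MᵢCᵢ = 0·970 + 970·1157 + 1873·295 + 2043·1161 + 2666·931 = 0 + 1122290 + 552535 + 2371923 + 2482046 = 6528794
Σ Rᵢ = 0 + 254 + 125 + 538 + 562 = 1479
N̂ = 6528794 / 1479 ≈ 4414.3 → 4414

N ≈ 4414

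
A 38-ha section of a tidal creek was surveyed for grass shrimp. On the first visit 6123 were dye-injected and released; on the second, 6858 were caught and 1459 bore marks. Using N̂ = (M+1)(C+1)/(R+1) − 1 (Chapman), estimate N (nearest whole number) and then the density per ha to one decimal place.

N̂ = 6124·6859/1460 − 1 = 42004516/1460 − 1 ≈ 28769.2 → 28769
Density = N̂ / area = 28769 / 38 ≈ 757.08 → 757.1 per ha

density ≈ 757.1 grass shrimp per ha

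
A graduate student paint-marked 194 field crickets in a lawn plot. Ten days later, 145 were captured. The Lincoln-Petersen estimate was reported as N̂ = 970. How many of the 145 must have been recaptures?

From N = M·C/R: R = M·C / N = 194·145 / 970 = 28130 / 970 = 29.

R = 29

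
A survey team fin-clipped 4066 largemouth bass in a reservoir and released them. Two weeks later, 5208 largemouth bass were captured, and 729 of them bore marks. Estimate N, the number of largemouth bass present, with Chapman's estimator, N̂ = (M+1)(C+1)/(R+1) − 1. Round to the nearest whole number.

N̂ = (4066+1)(5208+1)/(729+1) − 1 = 4067·5209/730 − 1
= 21185003/730 − 1 ≈ 29020.6 − 1 ≈ 29019.6 → 29020

N ≈ 29,020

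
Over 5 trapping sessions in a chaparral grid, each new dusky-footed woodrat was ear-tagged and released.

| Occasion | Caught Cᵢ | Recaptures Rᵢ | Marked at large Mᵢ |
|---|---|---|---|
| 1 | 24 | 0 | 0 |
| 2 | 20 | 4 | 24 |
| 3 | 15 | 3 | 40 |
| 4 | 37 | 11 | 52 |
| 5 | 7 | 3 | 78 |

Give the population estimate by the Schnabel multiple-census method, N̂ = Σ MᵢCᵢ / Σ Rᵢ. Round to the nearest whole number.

N ≈ 169

Σ MᵢCᵢ = 0·24 + 24·20 + 40·15 + 52·37 + 78·7 = 0 + 480 + 600 + 1924 + 546 = 3550
Σ Rᵢ = 0 + 4 + 3 + 11 + 3 = 21
N̂ = 3550 / 21 ≈ 169.0 → 169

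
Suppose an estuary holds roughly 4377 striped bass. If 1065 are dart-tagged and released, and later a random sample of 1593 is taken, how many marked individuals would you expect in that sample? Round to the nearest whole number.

expected recaptures ≈ 388

The marked fraction of the population is 1065/4377, so in a sample of 1593 expect C·(M/N) marked.
E[R] = 1065 × 1593 / 4377 = 1696545 / 4377 ≈ 387.6 → 388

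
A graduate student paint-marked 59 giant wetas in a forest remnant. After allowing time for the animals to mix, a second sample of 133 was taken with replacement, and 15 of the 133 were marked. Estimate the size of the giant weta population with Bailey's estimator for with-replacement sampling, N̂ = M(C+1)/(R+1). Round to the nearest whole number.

N̂ = 59·(133+1)/(15+1) = 59·134/16 = 7906/16 ≈ 494.1 → 494

N ≈ 494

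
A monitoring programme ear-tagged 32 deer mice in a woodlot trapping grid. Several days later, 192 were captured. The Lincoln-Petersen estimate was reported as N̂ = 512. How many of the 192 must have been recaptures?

From N = M·C/R: R = M·C / N = 32·192 / 512 = 6144 / 512 = 12.

R = 12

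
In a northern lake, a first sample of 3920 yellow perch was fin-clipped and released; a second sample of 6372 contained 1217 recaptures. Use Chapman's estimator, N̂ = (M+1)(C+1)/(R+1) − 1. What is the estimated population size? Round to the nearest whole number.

N ≈ 20,515

N̂ = (3920+1)(6372+1)/(1217+1) − 1 = 3921·6373/1218 − 1
= 24988533/1218 − 1 ≈ 20516.0 − 1 ≈ 20515.0 → 20515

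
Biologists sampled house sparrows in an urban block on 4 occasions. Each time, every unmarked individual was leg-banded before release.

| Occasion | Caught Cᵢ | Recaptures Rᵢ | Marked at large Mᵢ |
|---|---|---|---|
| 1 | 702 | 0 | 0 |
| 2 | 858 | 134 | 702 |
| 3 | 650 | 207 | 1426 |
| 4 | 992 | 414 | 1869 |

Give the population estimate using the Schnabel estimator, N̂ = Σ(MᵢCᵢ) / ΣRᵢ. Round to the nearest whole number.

Σ MᵢCᵢ = 0·702 + 702·858 + 1426·650 + 1869·992 = 0 + 602316 + 926900 + 1854048 = 3383264
Σ Rᵢ = 0 + 134 + 207 + 414 = 755
N̂ = 3383264 / 755 ≈ 4481.1 → 4481

N ≈ 4481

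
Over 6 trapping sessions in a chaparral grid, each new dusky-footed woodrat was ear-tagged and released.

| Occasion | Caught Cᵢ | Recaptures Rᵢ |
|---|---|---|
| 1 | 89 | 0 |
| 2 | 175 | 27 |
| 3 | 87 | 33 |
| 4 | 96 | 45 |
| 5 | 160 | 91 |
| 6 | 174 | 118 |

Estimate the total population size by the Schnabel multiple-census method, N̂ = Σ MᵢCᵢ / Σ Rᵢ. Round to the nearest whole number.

Marked at large before each occasion: Mᵢ = Σⱼ<ᵢ (Cⱼ − Rⱼ) → M1=0, M2=89, M3=237, M4=291, M5=342, M6=411
Σ MᵢCᵢ = 0·89 + 89·175 + 237·87 + 291·96 + 342·160 + 411·174 = 0 + 15575 + 20619 + 27936 + 54720 + 71514 = 190364
Σ Rᵢ = 0 + 27 + 33 + 45 + 91 + 118 = 314
N̂ = 190364 / 314 ≈ 606.3 → 606

N ≈ 606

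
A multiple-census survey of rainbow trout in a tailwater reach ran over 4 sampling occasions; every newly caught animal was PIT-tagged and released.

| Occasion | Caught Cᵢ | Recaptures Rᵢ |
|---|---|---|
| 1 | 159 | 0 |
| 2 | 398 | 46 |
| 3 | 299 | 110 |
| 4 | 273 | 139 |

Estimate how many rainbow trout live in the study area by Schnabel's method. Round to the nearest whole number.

Marked at large before each occasion: Mᵢ = Σⱼ<ᵢ (Cⱼ − Rⱼ) → M1=0, M2=159, M3=511, M4=700
Σ MᵢCᵢ = 0·159 + 159·398 + 511·299 + 700·273 = 0 + 63282 + 152789 + 191100 = 407171
Σ Rᵢ = 0 + 46 + 110 + 139 = 295
N̂ = 407171 / 295 ≈ 1380.2 → 1380

N ≈ 1380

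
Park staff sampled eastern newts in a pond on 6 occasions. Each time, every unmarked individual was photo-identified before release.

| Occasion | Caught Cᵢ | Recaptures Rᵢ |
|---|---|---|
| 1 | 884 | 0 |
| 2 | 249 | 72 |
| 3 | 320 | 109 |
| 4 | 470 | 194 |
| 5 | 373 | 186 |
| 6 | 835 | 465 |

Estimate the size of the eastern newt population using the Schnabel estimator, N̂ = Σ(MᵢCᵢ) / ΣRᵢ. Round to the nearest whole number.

Marked at large before each occasion: Mᵢ = Σⱼ<ᵢ (Cⱼ − Rⱼ) → M1=0, M2=884, M3=1061, M4=1272, M5=1548, M6=1735
Σ MᵢCᵢ = 0·884 + 884·249 + 1061·320 + 1272·470 + 1548·373 + 1735·835 = 0 + 220116 + 339520 + 597840 + 577404 + 1448725 = 3183605
Σ Rᵢ = 0 + 72 + 109 + 194 + 186 + 465 = 1026
N̂ = 3183605 / 1026 ≈ 3102.9 → 3103

N ≈ 3103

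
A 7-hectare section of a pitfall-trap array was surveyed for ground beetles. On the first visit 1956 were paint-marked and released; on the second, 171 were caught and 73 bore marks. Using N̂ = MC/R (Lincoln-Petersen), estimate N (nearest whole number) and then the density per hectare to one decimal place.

density ≈ 654.6 ground beetles per hectare

N̂ = 1956·171/73 = 334476/73 ≈ 4581.9 → 4582
Density = N̂ / area = 4582 / 7 ≈ 654.57 → 654.6 per hectare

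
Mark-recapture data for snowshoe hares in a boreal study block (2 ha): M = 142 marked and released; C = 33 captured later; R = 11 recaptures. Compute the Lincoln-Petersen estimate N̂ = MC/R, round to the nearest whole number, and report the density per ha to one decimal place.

density ≈ 213.0 snowshoe hares per ha

N̂ = 142·33/11 = 4686/11 = 426
Density = N̂ / area = 426 / 2 = 213.0 per ha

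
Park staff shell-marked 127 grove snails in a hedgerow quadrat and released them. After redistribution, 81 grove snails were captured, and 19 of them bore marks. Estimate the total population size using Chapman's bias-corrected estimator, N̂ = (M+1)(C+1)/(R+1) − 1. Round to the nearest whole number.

N ≈ 524

N̂ = (127+1)(81+1)/(19+1) − 1 = 128·82/20 − 1
= 10496/20 − 1 ≈ 524.8 − 1 ≈ 523.8 → 524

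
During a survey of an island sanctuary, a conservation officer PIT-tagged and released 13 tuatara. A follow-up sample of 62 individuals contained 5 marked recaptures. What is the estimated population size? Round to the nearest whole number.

N = (13 × 62) / 5 = 806 / 5 ≈ 161.2 → 161

N ≈ 161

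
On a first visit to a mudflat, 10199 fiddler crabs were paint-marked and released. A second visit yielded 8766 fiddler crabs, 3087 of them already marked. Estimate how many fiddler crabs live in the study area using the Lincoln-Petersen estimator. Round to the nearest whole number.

N ≈ 28,962

If marked individuals mix randomly, R/C ≈ M/N, giving N ≈ M·C/R.
N = (10199 × 8766) / 3087 = 89404434 / 3087 ≈ 28961.6 → 28962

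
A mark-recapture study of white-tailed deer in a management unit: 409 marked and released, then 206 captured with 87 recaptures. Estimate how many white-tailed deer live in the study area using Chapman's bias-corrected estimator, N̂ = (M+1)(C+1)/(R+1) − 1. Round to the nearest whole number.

N ≈ 963

N̂ = (409+1)(206+1)/(87+1) − 1 = 410·207/88 − 1
= 84870/88 − 1 ≈ 964.4 − 1 ≈ 963.4 → 963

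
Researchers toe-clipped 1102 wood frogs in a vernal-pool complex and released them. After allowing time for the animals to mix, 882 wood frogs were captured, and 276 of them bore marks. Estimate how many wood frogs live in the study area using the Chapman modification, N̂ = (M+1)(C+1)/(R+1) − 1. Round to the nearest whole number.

N ≈ 3515

N̂ = (1102+1)(882+1)/(276+1) − 1 = 1103·883/277 − 1
= 973949/277 − 1 ≈ 3516.1 − 1 ≈ 3515.1 → 3515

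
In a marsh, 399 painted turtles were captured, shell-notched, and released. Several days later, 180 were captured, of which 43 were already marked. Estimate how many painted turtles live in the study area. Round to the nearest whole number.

Lincoln-Petersen assumes M/N = R/C, so N = M·C / R.
N = (399 × 180) / 43 = 71820 / 43 ≈ 1670.2 → 1670

N ≈ 1670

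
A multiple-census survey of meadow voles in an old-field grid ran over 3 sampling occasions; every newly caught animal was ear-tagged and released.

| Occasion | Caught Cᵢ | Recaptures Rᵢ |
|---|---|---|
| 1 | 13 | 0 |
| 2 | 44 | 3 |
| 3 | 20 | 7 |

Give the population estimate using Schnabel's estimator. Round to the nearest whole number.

Marked at large before each occasion: Mᵢ = Σⱼ<ᵢ (Cⱼ − Rⱼ) → M1=0, M2=13, M3=54
Σ MᵢCᵢ = 0·13 + 13·44 + 54·20 = 0 + 572 + 1080 = 1652
Σ Rᵢ = 0 + 3 + 7 = 10
N̂ = 1652 / 10 ≈ 165.2 → 165

N ≈ 165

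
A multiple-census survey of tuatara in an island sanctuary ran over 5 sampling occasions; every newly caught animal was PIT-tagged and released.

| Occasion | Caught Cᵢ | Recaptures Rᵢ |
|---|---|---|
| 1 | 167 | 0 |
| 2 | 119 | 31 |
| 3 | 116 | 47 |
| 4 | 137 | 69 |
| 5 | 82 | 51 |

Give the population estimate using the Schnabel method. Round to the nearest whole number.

N ≈ 636

Marked at large before each occasion: Mᵢ = Σⱼ<ᵢ (Cⱼ − Rⱼ) → M1=0, M2=167, M3=255, M4=324, M5=392
Σ MᵢCᵢ = 0·167 + 167·119 + 255·116 + 324·137 + 392·82 = 0 + 19873 + 29580 + 44388 + 32144 = 125985
Σ Rᵢ = 0 + 31 + 47 + 69 + 51 = 198
N̂ = 125985 / 198 ≈ 636.3 → 636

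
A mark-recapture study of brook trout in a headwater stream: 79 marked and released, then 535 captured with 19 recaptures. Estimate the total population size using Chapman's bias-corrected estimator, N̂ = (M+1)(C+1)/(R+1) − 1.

N̂ = (79+1)(535+1)/(19+1) − 1 = 80·536/20 − 1
= 42880/20 − 1 = 2144 − 1 = 2143

N = 2143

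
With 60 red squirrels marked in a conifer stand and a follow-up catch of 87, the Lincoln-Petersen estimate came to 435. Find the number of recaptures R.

R = 12

From N = M·C/R: R = M·C / N = 60·87 / 435 = 5220 / 435 = 12.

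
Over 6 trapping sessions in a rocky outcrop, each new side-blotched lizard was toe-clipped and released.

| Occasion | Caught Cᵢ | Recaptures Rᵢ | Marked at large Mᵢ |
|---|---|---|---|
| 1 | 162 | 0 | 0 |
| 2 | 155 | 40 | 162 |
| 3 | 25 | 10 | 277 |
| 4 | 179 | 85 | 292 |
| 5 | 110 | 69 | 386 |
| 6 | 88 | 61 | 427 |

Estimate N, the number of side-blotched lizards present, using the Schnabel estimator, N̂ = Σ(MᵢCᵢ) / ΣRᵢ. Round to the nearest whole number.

Σ MᵢCᵢ = 0·162 + 162·155 + 277·25 + 292·179 + 386·110 + 427·88 = 0 + 25110 + 6925 + 52268 + 42460 + 37576 = 164339
Σ Rᵢ = 0 + 40 + 10 + 85 + 69 + 61 = 265
N̂ = 164339 / 265 ≈ 620.1 → 620

N ≈ 620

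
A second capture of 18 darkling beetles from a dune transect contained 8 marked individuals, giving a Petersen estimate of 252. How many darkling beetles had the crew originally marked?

M = 112

From N = M·C/R: M = N·R / C = 252·8 / 18 = 2016 / 18 = 112.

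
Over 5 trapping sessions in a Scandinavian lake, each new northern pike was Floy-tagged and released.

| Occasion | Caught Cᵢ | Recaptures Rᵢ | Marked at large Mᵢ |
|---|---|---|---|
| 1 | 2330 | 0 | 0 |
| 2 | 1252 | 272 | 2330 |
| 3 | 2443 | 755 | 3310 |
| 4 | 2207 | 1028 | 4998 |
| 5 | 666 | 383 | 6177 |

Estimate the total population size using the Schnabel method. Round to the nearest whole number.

Σ MᵢCᵢ = 0·2330 + 2330·1252 + 3310·2443 + 4998·2207 + 6177·666 = 0 + 2917160 + 8086330 + 11030586 + 4113882 = 26147958
Σ Rᵢ = 0 + 272 + 755 + 1028 + 383 = 2438
N̂ = 26147958 / 2438 ≈ 10725.2 → 10725

N ≈ 10,725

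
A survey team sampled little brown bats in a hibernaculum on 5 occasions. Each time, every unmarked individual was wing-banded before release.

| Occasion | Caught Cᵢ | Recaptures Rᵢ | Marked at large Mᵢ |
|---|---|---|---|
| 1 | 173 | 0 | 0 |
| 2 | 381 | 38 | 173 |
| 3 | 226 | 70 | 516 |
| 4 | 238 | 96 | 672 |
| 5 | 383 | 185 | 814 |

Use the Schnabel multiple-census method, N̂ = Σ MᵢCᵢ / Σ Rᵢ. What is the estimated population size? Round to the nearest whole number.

N ≈ 1682

Σ MᵢCᵢ = 0·173 + 173·381 + 516·226 + 672·238 + 814·383 = 0 + 65913 + 116616 + 159936 + 311762 = 654227
Σ Rᵢ = 0 + 38 + 70 + 96 + 185 = 389
N̂ = 654227 / 389 ≈ 1681.8 → 1682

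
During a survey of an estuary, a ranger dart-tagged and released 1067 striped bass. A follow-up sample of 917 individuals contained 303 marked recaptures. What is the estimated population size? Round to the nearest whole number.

N ≈ 3229

If marked individuals mix randomly, R/C ≈ M/N, giving N ≈ M·C/R.
N = (1067 × 917) / 303 = 978439 / 303 ≈ 3229.2 → 3229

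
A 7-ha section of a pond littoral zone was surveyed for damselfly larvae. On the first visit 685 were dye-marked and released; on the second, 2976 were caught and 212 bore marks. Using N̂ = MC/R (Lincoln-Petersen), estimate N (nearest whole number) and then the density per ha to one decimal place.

N̂ = 685·2976/212 = 2038560/212 ≈ 9615.8 → 9616
Density = N̂ / area = 9616 / 7 ≈ 1373.71 → 1373.7 per ha

density ≈ 1373.7 damselfly larvae per ha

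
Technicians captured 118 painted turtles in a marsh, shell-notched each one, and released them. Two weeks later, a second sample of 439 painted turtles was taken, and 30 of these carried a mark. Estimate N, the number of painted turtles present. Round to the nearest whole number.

N = (118 × 439) / 30 = 51802 / 30 ≈ 1726.7 → 1727

N ≈ 1727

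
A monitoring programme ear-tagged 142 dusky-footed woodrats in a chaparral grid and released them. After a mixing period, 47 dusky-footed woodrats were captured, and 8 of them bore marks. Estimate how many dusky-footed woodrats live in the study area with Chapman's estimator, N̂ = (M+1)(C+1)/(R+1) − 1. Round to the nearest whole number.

N ≈ 762

N̂ = (142+1)(47+1)/(8+1) − 1 = 143·48/9 − 1
= 6864/9 − 1 ≈ 762.7 − 1 ≈ 761.7 → 762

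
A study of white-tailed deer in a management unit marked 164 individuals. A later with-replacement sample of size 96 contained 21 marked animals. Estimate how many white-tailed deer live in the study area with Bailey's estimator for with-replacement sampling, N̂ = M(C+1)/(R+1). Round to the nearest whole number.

N̂ = 164·(96+1)/(21+1) = 164·97/22 = 15908/22 ≈ 723.1 → 723

N ≈ 723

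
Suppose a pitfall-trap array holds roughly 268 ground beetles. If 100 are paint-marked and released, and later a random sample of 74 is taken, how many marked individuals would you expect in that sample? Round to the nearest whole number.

The marked fraction of the population is 100/268, so in a sample of 74 expect C·(M/N) marked.
E[R] = 100 × 74 / 268 = 7400 / 268 ≈ 27.6 → 28

expected recaptures ≈ 28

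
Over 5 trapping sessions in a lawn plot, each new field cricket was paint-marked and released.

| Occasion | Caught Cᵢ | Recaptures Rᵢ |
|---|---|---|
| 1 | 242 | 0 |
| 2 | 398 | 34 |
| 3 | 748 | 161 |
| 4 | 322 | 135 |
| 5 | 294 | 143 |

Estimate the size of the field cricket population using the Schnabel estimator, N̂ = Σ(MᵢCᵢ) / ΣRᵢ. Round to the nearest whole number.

N ≈ 2832

Marked at large before each occasion: Mᵢ = Σⱼ<ᵢ (Cⱼ − Rⱼ) → M1=0, M2=242, M3=606, M4=1193, M5=1380
Σ MᵢCᵢ = 0·242 + 242·398 + 606·748 + 1193·322 + 1380·294 = 0 + 96316 + 453288 + 384146 + 405720 = 1339470
Σ Rᵢ = 0 + 34 + 161 + 135 + 143 = 473
N̂ = 1339470 / 473 ≈ 2831.9 → 2832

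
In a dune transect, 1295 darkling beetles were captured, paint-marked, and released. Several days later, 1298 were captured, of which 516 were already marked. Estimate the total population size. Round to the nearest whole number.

The marked fraction in the recapture sample should equal the marked fraction in the population: 516/1298 = 1295/N.
N = (1295 × 1298) / 516 = 1680910 / 516 ≈ 3257.6 → 3258

N ≈ 3258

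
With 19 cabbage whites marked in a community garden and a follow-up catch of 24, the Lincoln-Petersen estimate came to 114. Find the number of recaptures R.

From N = M·C/R: R = M·C / N = 19·24 / 114 = 456 / 114 = 4.

R = 4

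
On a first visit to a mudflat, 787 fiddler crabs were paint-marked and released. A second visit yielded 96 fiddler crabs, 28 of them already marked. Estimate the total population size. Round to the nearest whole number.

Lincoln-Petersen assumes M/N = R/C, so N = M·C / R.
N = (787 × 96) / 28 = 75552 / 28 ≈ 2698.3 → 2698

N ≈ 2698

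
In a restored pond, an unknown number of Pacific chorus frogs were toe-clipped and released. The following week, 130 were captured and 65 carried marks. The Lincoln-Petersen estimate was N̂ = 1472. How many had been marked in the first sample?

M = 736

From N = M·C/R: M = N·R / C = 1472·65 / 130 = 95680 / 130 = 736.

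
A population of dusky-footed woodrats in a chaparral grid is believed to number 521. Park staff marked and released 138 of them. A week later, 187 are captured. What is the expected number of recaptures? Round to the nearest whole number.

Expected recaptures E[R] = M·C / N.
E[R] = 138 × 187 / 521 = 25806 / 521 ≈ 49.5 → 50

expected recaptures ≈ 50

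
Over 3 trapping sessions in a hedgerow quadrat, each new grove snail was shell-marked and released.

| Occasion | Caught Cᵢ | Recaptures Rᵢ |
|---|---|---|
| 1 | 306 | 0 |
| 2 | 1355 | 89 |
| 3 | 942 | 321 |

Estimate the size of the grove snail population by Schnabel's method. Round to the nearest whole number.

N ≈ 4623

Marked at large before each occasion: Mᵢ = Σⱼ<ᵢ (Cⱼ − Rⱼ) → M1=0, M2=306, M3=1572
Σ MᵢCᵢ = 0·306 + 306·1355 + 1572·942 = 0 + 414630 + 1480824 = 1895454
Σ Rᵢ = 0 + 89 + 321 = 410
N̂ = 1895454 / 410 ≈ 4623.1 → 4623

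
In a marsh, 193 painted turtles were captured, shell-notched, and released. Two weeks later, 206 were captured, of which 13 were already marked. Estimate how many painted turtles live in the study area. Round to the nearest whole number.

N = (193 × 206) / 13 = 39758 / 13 ≈ 3058.3 → 3058

N ≈ 3058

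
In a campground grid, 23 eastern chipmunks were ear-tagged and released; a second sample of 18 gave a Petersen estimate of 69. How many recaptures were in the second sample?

From N = M·C/R: R = M·C / N = 23·18 / 69 = 414 / 69 = 6.

R = 6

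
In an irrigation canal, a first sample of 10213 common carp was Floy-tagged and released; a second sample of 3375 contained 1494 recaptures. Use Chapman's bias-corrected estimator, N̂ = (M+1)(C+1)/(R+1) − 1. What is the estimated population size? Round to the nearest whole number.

N ≈ 23,064

N̂ = (10213+1)(3375+1)/(1494+1) − 1 = 10214·3376/1495 − 1
= 34482464/1495 − 1 ≈ 23065.2 − 1 ≈ 23064.2 → 23064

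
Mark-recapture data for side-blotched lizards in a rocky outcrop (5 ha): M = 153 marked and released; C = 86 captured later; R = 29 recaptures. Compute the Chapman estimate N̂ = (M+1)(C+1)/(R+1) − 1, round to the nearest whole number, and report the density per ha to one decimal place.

N̂ = 154·87/30 − 1 = 13398/30 − 1 ≈ 445.6 → 446
Density = N̂ / area = 446 / 5 ≈ 89.20 → 89.2 per ha

density ≈ 89.2 side-blotched lizards per ha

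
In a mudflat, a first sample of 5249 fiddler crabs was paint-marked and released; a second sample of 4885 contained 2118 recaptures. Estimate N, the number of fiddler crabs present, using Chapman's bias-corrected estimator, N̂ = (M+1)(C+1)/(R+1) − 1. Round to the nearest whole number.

N̂ = (5249+1)(4885+1)/(2118+1) − 1 = 5250·4886/2119 − 1
= 25651500/2119 − 1 ≈ 12105.47 − 1 ≈ 12104.47 → 12104

N ≈ 12,104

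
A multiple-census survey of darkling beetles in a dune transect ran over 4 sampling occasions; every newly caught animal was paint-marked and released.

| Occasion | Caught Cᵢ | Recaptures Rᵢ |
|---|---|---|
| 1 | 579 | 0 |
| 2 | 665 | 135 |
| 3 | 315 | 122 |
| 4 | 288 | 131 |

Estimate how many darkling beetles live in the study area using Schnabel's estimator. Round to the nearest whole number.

Marked at large before each occasion: Mᵢ = Σⱼ<ᵢ (Cⱼ − Rⱼ) → M1=0, M2=579, M3=1109, M4=1302
Σ MᵢCᵢ = 0·579 + 579·665 + 1109·315 + 1302·288 = 0 + 385035 + 349335 + 374976 = 1109346
Σ Rᵢ = 0 + 135 + 122 + 131 = 388
N̂ = 1109346 / 388 ≈ 2859.1 → 2859

N ≈ 2859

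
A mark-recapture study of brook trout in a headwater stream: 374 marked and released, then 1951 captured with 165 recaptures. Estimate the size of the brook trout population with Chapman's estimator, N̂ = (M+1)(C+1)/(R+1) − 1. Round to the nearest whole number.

N ≈ 4409

N̂ = (374+1)(1951+1)/(165+1) − 1 = 375·1952/166 − 1
= 732000/166 − 1 ≈ 4409.6 − 1 ≈ 4408.6 → 4409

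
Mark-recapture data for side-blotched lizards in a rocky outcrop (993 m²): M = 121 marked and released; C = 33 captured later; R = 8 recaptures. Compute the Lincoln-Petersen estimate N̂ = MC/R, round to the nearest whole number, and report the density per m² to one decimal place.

N̂ = 121·33/8 = 3993/8 ≈ 499.1 → 499
Density = N̂ / area = 499 / 993 ≈ 0.50 → 0.5 per m²

density ≈ 0.5 side-blotched lizards per m²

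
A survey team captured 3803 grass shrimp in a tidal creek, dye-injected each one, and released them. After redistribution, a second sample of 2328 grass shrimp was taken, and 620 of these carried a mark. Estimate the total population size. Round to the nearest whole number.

Lincoln-Petersen assumes M/N = R/C, so N = M·C / R.
N = (3803 × 2328) / 620 = 8853384 / 620 ≈ 14279.7 → 14280

N ≈ 14,280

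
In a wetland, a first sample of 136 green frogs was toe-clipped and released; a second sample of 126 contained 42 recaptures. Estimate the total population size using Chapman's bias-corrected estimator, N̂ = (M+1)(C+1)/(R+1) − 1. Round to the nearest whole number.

N̂ = (136+1)(126+1)/(42+1) − 1 = 137·127/43 − 1
= 17399/43 − 1 ≈ 404.6 − 1 ≈ 403.6 → 404

N ≈ 404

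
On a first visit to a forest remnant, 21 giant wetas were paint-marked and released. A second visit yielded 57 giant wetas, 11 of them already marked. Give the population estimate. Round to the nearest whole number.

N = (21 × 57) / 11 = 1197 / 11 ≈ 108.8 → 109

N ≈ 109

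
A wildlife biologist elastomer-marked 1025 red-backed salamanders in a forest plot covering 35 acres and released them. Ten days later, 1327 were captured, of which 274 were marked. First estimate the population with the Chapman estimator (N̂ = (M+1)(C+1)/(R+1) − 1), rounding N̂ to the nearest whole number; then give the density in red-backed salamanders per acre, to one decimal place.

N̂ = 1026·1328/275 − 1 = 1362528/275 − 1 ≈ 4953.6 → 4954
Density = N̂ / area = 4954 / 35 ≈ 141.54 → 141.5 per acre

density ≈ 141.5 red-backed salamanders per acre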